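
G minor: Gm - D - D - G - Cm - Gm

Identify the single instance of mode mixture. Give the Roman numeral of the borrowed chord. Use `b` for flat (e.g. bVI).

I

The diatonic triads in G minor (with V from harmonic minor) are Gm, Adim, Bb, Cm, D, Eb, F. Of the given chords, Gm, D and Cm are diatonic. G (G–B–D) doesn't fit — on degree 1 G minor would have Gm (i). G is the degree-1 chord of G major, so it is the borrowed I.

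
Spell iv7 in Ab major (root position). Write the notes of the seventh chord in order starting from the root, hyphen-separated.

Db-Fb-Ab-Cb

iv7 is built on scale degree 4, which is Db in both Ab major and its parallel. Stacking thirds in Ab minor on Db gives Db–Fb–Ab–Cb.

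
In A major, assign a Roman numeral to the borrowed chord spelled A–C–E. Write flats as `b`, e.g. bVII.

i

The root A is the diatonic 1st degree of A major; the borrowing shows in the chord quality. Diatonically A major has A (I) on that degree; A–C–E is instead the minor chord native to A minor, so it takes the label i.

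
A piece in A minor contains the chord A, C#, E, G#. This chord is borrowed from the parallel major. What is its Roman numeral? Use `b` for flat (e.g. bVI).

Imaj7

The root A is the diatonic 1st degree of A minor; the borrowing shows in the chord quality. A–C#–E–G# is a major-seventh chord — the form found in A major, not the diatonic i (Am). Borrowed into A minor it is written Imaj7.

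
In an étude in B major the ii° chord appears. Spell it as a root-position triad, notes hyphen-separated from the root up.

ii° is built on scale degree 2, which is C# in both B major and its parallel. In B minor the chord on C# is C#–E–G.

C#-E-G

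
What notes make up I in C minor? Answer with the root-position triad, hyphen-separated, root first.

I is built on scale degree 1, which is C in both C minor and its parallel. Building the major chord from the parallel major on C: C–E–G.

C-E-G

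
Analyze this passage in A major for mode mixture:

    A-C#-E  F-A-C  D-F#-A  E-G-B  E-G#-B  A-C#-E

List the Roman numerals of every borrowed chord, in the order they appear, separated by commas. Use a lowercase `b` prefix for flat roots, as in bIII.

bVI, v

In A major the diatonic chords are A, Bm, C#m, D, E, F#m, G#dim. A–C#–E = A, D–F#–A = D and E–G#–B = E all belong to that set. F–A–C is not: scale degree 6 in A major carries F#m (vi). In A minor the chord on that degree is F, so here it functions as bVI, borrowed from the parallel minor. E–G–B is not: scale degree 5 in A major carries E (V). In A minor the chord on that degree is Em, so here it functions as v, borrowed from the parallel minor.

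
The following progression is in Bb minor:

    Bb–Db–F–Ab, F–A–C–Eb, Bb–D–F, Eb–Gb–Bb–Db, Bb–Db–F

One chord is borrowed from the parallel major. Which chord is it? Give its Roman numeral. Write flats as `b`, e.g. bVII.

I

The diatonic triads in Bb minor (with V from harmonic minor) are Bbm, Cdim, Db, Ebm, F, Gb, Ab. Bb–Db–F–Ab = Bbm7, F–A–C–Eb = F7, Eb–Gb–Bb–Db = Ebm7 and Bb–Db–F = Bbm are all diatonic. Bb–D–F is not: scale degree 1 in Bb minor carries Bbm (i). In Bb major the chord on that degree is Bb, so here it functions as I, borrowed from the parallel major.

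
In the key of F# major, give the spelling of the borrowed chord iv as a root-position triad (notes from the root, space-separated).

B D F#

iv is built on scale degree 4, which is B in both F# major and its parallel. In F# minor the chord on B is B–D–F#.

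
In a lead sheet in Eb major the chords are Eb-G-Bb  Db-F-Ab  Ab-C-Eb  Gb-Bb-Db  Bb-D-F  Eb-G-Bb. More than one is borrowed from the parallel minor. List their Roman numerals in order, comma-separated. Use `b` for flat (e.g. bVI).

bVII, bIII

In Eb major the diatonic chords are Eb, Fm, Gm, Ab, Bb, Cm, Ddim. Eb–G–Bb = Eb, Ab–C–Eb = Ab and Bb–D–F = Bb are all diatonic. But Db–F–Ab is foreign: the diatonic vii° on degree 7 is Ddim, whereas Db comes from Eb minor. It is labeled bVII. Gb–Bb–Db is not: scale degree 3 in Eb major carries Gm (iii). In Eb minor the chord on that degree is Gb, so here it functions as bIII, borrowed from the parallel minor.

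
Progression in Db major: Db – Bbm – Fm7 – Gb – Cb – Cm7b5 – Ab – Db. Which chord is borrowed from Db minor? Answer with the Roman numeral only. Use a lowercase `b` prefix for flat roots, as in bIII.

bVII

In Db major the diatonic chords are Db, Ebm, Fm, Gb, Ab, Bbm, Cdim. Db, Bbm, Fm7, Gb, Cm7b5 and Ab all belong to that set. Cb (Cb–Eb–Gb) is not: scale degree 7 in Db major carries Cdim (vii°). In Db minor the chord on that degree is Cb, so here it functions as bVII, borrowed from the parallel minor.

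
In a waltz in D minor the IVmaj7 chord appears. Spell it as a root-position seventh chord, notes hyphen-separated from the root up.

IVmaj7 is built on scale degree 4, which is G in both D minor and its parallel. Building the major-seventh chord from the parallel major on G: G–B–D–F#.

G-B-D-F#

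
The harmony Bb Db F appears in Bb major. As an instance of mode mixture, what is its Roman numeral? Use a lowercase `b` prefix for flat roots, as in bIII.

Bb is scale degree 1 in Bb major. The diatonic chord on degree 1 would be Bb (I), but Bb–Db–F is the minor chord from Bb minor. As a borrowed chord it is labeled i.

i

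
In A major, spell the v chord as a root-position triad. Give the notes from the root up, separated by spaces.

The root, E, is scale degree 5 — the same note in A major and A minor; only the chord quality changes. Building the minor chord from the parallel minor on E: E–G–B.

E G B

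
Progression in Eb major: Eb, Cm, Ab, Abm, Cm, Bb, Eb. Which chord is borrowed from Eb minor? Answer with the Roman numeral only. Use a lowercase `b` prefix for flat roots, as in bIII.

iv

In Eb major the diatonic chords are Eb, Fm, Gm, Ab, Bb, Cm, Ddim. Eb, Cm, Ab and Bb all belong to that set. Abm (Ab–Cb–Eb) is not: scale degree 4 in Eb major carries Ab (IV). In Eb minor the chord on that degree is Abm, so here it functions as iv, borrowed from the parallel minor.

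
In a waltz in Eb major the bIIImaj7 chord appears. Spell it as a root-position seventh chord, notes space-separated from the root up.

bIIImaj7 is built on the lowered scale degree 3. In Eb major degree 3 is G; lowered it becomes Gb. In Eb minor the chord on Gb is Gb–Bb–Db–F.

Gb Bb Db F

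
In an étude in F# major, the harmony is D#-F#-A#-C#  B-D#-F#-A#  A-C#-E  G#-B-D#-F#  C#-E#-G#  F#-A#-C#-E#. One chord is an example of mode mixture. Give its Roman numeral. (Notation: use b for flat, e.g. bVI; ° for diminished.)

In F# major the diatonic chords are F#, G#m, A#m, B, C#, D#m, E#dim. Of the given chords, D#–F#–A#–C# = D#m7, B–D#–F#–A# = Bmaj7, G#–B–D#–F# = G#m7, C#–E#–G# = C# and F#–A#–C#–E# = F#maj7 are diatonic. A–C#–E is not: scale degree 3 in F# major carries A#m (iii). In F# minor the chord on that degree is A, so here it functions as bIII, borrowed from the parallel minor.

bIII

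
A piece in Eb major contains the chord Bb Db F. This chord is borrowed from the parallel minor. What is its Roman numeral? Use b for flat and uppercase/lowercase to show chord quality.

v

The root Bb is the diatonic 5th degree of Eb major; the borrowing shows in the chord quality. Bb–Db–F is a minor chord — the form found in Eb minor, not the diatonic V (Bb). Borrowed into Eb major it is written v.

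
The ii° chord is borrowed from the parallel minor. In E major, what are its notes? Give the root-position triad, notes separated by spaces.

F# A C

ii° is built on scale degree 2, which is F# in both E major and its parallel. Stacking thirds in E minor on F# gives F#–A–C.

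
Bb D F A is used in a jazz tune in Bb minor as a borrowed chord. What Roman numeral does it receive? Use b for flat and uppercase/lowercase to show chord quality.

The root Bb is the diatonic 1st degree of Bb minor; the borrowing shows in the chord quality. Diatonically Bb minor has Bbm (i) on that degree; Bb–D–F–A is instead the major-seventh chord native to Bb major, so it takes the label Imaj7.

Imaj7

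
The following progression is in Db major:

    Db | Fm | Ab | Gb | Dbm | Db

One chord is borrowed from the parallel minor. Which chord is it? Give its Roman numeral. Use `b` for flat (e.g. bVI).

In Db major the diatonic chords are Db, Ebm, Fm, Gb, Ab, Bbm, Cdim. Db, Fm, Ab and Gb all belong to that set. Dbm (Db–Fb–Ab) doesn't fit — on degree 1 Db major would have Db (I). Dbm is the degree-1 chord of Db minor, so it is the borrowed i.

i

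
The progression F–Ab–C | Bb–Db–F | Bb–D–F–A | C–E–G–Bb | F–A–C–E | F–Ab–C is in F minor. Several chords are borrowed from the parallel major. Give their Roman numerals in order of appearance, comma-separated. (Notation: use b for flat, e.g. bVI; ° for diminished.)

In F minor (with V from harmonic minor) the diatonic chords are Fm, Gdim, Ab, Bbm, C, Db, Eb. F–Ab–C = Fm, Bb–Db–F = Bbm and C–E–G–Bb = C7 all belong to that set. Bb–D–F–A is not: scale degree 4 in F minor carries Bbm (iv). In F major the chord on that degree is Bbmaj7, so here it functions as IVmaj7, borrowed from the parallel major. F–A–C–E is not: scale degree 1 in F minor carries Fm (i). In F major the chord on that degree is Fmaj7, so here it functions as Imaj7, borrowed from the parallel major.

IVmaj7, Imaj7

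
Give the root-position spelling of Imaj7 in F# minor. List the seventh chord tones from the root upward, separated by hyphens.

F#-A#-C#-E#

The root, F#, is scale degree 1 — the same note in F# minor and F# major; only the chord quality changes. Stacking thirds in F# major on F# gives F#–A#–C#–E#.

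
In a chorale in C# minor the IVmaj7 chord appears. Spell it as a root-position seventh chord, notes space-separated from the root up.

F# A# C# E#

The root, F#, is scale degree 4 — the same note in C# minor and C# major; only the chord quality changes. Building the major-seventh chord from the parallel major on F#: F#–A#–C#–E#.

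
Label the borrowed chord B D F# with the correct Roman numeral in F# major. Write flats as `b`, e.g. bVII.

iv

B is scale degree 4 in F# major. The diatonic chord on degree 4 would be B (IV), but B–D–F# is the minor chord from F# minor. As a borrowed chord it is labeled iv.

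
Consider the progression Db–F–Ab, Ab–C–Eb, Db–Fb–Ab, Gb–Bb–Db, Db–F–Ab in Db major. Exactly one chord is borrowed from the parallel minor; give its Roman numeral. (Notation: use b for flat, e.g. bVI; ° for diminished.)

i

The diatonic triads in Db major are Db, Ebm, Fm, Gb, Ab, Bbm, Cdim. Db–F–Ab = Db, Ab–C–Eb = Ab and Gb–Bb–Db = Gb all belong to that set. Db–Fb–Ab doesn't fit — on degree 1 Db major would have Db (I). Dbm is the degree-1 chord of Db minor, so it is the borrowed i.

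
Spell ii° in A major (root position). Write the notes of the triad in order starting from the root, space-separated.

B D F

The root, B, is scale degree 2 — the same note in A major and A minor; only the chord quality changes. In A minor the chord on B is B–D–F.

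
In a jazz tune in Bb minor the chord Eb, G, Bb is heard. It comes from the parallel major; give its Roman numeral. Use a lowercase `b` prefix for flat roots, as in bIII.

IV

Eb is scale degree 4 in Bb minor. The diatonic chord on degree 4 would be Ebm (iv), but Eb–G–Bb is the major chord from Bb major. As a borrowed chord it is labeled IV.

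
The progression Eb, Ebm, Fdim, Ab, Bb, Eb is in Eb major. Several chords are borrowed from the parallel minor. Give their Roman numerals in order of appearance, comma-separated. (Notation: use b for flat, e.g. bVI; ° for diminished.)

The diatonic triads in Eb major are Eb, Fm, Gm, Ab, Bb, Cm, Ddim. Of the given chords, Eb, Ab and Bb are diatonic. But Ebm (Eb–Gb–Bb) is foreign: the diatonic I on degree 1 is Eb, whereas Ebm comes from Eb minor. It is labeled i. Fdim (F–Ab–Cb) doesn't fit — on degree 2 Eb major would have Fm (ii). Fdim is the degree-2 chord of Eb minor, so it is the borrowed ii°.

i, ii°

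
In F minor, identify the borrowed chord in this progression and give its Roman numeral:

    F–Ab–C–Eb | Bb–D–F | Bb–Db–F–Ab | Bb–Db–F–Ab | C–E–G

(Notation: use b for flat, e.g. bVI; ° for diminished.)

IV

The diatonic triads in F minor (with V from harmonic minor) are Fm, Gdim, Ab, Bbm, C, Db, Eb. F–Ab–C–Eb = Fm7, Bb–Db–F–Ab = Bbm7 and C–E–G = C are all diatonic. Bb–D–F is not: scale degree 4 in F minor carries Bbm (iv). In F major the chord on that degree is Bb, so here it functions as IV, borrowed from the parallel major.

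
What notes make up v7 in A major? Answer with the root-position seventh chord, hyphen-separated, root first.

E-G-B-D

The root, E, is scale degree 5 — the same note in A major and A minor; only the chord quality changes. Building the minor-seventh chord from the parallel minor on E: E–G–B–D.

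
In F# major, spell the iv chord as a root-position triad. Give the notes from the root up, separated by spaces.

B D F#

The root, B, is scale degree 4 — the same note in F# major and F# minor; only the chord quality changes. Building the minor chord from the parallel minor on B: B–D–F#.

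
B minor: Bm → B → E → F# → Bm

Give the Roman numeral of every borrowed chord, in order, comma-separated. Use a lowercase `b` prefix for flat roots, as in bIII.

I, IV

The diatonic triads in B minor (with V from harmonic minor) are Bm, C#dim, D, Em, F#, G, A. Bm and F# are both diatonic. But B (B–D#–F#) is foreign: the diatonic i on degree 1 is Bm, whereas B comes from B major. It is labeled I. E (E–G#–B) is not: scale degree 4 in B minor carries Em (iv). In B major the chord on that degree is E, so here it functions as IV, borrowed from the parallel major.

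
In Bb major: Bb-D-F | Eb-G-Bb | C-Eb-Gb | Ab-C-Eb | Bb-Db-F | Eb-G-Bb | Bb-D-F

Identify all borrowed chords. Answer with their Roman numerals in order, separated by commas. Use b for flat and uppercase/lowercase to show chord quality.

ii°, bVII, i

The diatonic triads in Bb major are Bb, Cm, Dm, Eb, F, Gm, Adim. Of the given chords, Bb–D–F = Bb and Eb–G–Bb = Eb are diatonic. C–Eb–Gb doesn't fit — on degree 2 Bb major would have Cm (ii). Cdim is the degree-2 chord of Bb minor, so it is the borrowed ii°. Ab–C–Eb doesn't fit — on degree 7 Bb major would have Adim (vii°). Ab is the degree-7 chord of Bb minor, so it is the borrowed bVII. Bb–Db–F doesn't fit — on degree 1 Bb major would have Bb (I). Bbm is the degree-1 chord of Bb minor, so it is the borrowed i.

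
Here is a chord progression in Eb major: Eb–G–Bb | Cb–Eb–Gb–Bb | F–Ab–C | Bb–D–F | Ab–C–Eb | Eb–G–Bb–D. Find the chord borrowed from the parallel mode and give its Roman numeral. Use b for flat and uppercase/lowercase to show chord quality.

bVImaj7

In Eb major the diatonic chords are Eb, Fm, Gm, Ab, Bb, Cm, Ddim. Eb–G–Bb = Eb, F–Ab–C = Fm, Bb–D–F = Bb, Ab–C–Eb = Ab and Eb–G–Bb–D = Ebmaj7 are all diatonic. But Cb–Eb–Gb–Bb is foreign: the diatonic vi on degree 6 is Cm, whereas Cbmaj7 comes from Eb minor. It is labeled bVImaj7.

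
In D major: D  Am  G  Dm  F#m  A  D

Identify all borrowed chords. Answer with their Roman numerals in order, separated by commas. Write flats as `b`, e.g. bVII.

v, i

In D major the diatonic chords are D, Em, F#m, G, A, Bm, C#dim. Of the given chords, D, G, F#m and A are diatonic. Am (A–C–E) is not: scale degree 5 in D major carries A (V). In D minor the chord on that degree is Am, so here it functions as v, borrowed from the parallel minor. Dm (D–F–A) is not: scale degree 1 in D major carries D (I). In D minor the chord on that degree is Dm, so here it functions as i, borrowed from the parallel minor.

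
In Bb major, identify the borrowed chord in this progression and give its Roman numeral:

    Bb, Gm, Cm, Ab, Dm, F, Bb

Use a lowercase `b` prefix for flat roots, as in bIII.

bVII

Bb major has the diatonic set Bb, Cm, Dm, Eb, F, Gm, Adim. Bb, Gm, Cm, Dm and F all belong to that set. Ab (Ab–C–Eb) is not: scale degree 7 in Bb major carries Adim (vii°). In Bb minor the chord on that degree is Ab, so here it functions as bVII, borrowed from the parallel minor.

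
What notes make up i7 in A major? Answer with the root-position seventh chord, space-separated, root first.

The root, A, is scale degree 1 — the same note in A major and A minor; only the chord quality changes. In A minor the chord on A is A–C–E–G.

A C E G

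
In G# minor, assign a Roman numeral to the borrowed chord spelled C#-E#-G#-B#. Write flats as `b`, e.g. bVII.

C# is scale degree 4 in G# minor. C#–E#–G#–B# is a major-seventh chord — the form found in G# major, not the diatonic iv (C#m). Borrowed into G# minor it is written IVmaj7.

IVmaj7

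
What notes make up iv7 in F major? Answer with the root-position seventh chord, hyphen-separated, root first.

Bb-Db-F-Ab

iv7 is built on scale degree 4, which is Bb in both F major and its parallel. Stacking thirds in F minor on Bb gives Bb–Db–F–Ab.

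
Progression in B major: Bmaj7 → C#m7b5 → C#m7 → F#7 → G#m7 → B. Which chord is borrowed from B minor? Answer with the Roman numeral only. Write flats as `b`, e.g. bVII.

The diatonic triads in B major are B, C#m, D#m, E, F#, G#m, A#dim. Bmaj7, C#m7, F#7, G#m7 and B all belong to that set. C#m7b5 (C#–E–G–B) doesn't fit — on degree 2 B major would have C#m (ii). C#m7b5 is the degree-2 chord of B minor, so it is the borrowed iiø7.

iiø7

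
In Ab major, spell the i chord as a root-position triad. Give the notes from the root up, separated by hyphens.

Ab-Cb-Eb

i is built on scale degree 1, which is Ab in both Ab major and its parallel. In Ab minor the chord on Ab is Ab–Cb–Eb.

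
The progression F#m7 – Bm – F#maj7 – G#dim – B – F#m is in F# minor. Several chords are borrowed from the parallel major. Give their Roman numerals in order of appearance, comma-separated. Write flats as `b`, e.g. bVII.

Imaj7, IV

The diatonic triads in F# minor (with V from harmonic minor) are F#m, G#dim, A, Bm, C#, D, E. Of the given chords, F#m7, Bm, G#dim and F#m are diatonic. F#maj7 (F#–A#–C#–E#) doesn't fit — on degree 1 F# minor would have F#m (i). F#maj7 is the degree-1 chord of F# major, so it is the borrowed Imaj7. But B (B–D#–F#) is foreign: the diatonic iv on degree 4 is Bm, whereas B comes from F# major. It is labeled IV.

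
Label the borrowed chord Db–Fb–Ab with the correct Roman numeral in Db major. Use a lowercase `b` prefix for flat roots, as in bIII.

i

The root Db is the diatonic 1st degree of Db major; the borrowing shows in the chord quality. Diatonically Db major has Db (I) on that degree; Db–Fb–Ab is instead the minor chord native to Db minor, so it takes the label i.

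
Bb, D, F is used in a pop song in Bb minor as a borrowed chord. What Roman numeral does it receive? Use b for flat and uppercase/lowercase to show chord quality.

Bb is scale degree 1 in Bb minor. Bb–D–F is a major chord — the form found in Bb major, not the diatonic i (Bbm). Borrowed into Bb minor it is written I.

I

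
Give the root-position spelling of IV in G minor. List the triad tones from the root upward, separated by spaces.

The root, C, is scale degree 4 — the same note in G minor and G major; only the chord quality changes. Stacking thirds in G major on C gives C–E–G.

C E G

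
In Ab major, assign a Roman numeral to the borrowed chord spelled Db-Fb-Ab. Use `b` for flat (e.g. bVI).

iv

The root Db is the diatonic 4th degree of Ab major; the borrowing shows in the chord quality. Diatonically Ab major has Db (IV) on that degree; Db–Fb–Ab is instead the minor chord native to Ab minor, so it takes the label iv.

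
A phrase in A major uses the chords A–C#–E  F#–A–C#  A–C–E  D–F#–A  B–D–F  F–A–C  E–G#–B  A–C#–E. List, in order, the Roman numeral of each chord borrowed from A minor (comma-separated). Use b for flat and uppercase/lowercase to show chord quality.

A major has the diatonic set A, Bm, C#m, D, E, F#m, G#dim. A–C#–E = A, F#–A–C# = F#m, D–F#–A = D and E–G#–B = E are all diatonic. A–C–E doesn't fit — on degree 1 A major would have A (I). Am is the degree-1 chord of A minor, so it is the borrowed i. B–D–F is not: scale degree 2 in A major carries Bm (ii). In A minor the chord on that degree is Bdim, so here it functions as ii°, borrowed from the parallel minor. F–A–C is not: scale degree 6 in A major carries F#m (vi). In A minor the chord on that degree is F, so here it functions as bVI, borrowed from the parallel minor.

i, ii°, bVI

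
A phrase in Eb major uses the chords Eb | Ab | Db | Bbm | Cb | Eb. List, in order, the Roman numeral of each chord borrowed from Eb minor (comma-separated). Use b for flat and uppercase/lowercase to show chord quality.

bVII, v, bVI

The diatonic triads in Eb major are Eb, Fm, Gm, Ab, Bb, Cm, Ddim. Of the given chords, Eb and Ab are diatonic. Db (Db–F–Ab) is not: scale degree 7 in Eb major carries Ddim (vii°). In Eb minor the chord on that degree is Db, so here it functions as bVII, borrowed from the parallel minor. Bbm (Bb–Db–F) doesn't fit — on degree 5 Eb major would have Bb (V). Bbm is the degree-5 chord of Eb minor, so it is the borrowed v. Cb (Cb–Eb–Gb) doesn't fit — on degree 6 Eb major would have Cm (vi). Cb is the degree-6 chord of Eb minor, so it is the borrowed bVI.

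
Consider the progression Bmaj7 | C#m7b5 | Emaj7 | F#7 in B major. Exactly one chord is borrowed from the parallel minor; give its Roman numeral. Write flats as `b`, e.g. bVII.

The diatonic triads in B major are B, C#m, D#m, E, F#, G#m, A#dim. Bmaj7, Emaj7 and F#7 all belong to that set. C#m7b5 (C#–E–G–B) doesn't fit — on degree 2 B major would have C#m (ii). C#m7b5 is the degree-2 chord of B minor, so it is the borrowed iiø7.

iiø7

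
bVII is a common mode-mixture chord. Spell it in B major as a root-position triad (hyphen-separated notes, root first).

bVII is built on the lowered scale degree 7. In B major degree 7 is A#; lowered it becomes A. In B minor the chord on A is A–C#–E.

A-C#-E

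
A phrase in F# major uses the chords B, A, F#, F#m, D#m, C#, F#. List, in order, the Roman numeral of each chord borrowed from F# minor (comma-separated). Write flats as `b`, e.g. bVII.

In F# major the diatonic chords are F#, G#m, A#m, B, C#, D#m, E#dim. B, F#, D#m and C# are all diatonic. A (A–C#–E) doesn't fit — on degree 3 F# major would have A#m (iii). A is the degree-3 chord of F# minor, so it is the borrowed bIII. But F#m (F#–A–C#) is foreign: the diatonic I on degree 1 is F#, whereas F#m comes from F# minor. It is labeled i.

bIII, i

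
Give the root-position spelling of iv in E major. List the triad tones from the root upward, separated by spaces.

A C E

The root, A, is scale degree 4 — the same note in E major and E minor; only the chord quality changes. Building the minor chord from the parallel minor on A: A–C–E.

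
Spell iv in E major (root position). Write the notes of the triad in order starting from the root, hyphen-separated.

The root, A, is scale degree 4 — the same note in E major and E minor; only the chord quality changes. In E minor the chord on A is A–C–E.

A-C-E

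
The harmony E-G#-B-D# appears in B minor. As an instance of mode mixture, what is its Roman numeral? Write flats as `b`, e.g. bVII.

IVmaj7

E is scale degree 4 in B minor. Diatonically B minor has Em (iv) on that degree; E–G#–B–D# is instead the major-seventh chord native to B major, so it takes the label IVmaj7.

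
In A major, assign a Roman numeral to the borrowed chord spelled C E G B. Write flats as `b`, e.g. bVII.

The root C is the lowered 3rd scale degree — diatonically A major has C# there. Diatonically A major has C#m (iii) on that degree; C–E–G–B is instead the major-seventh chord native to A minor, so it takes the label bIIImaj7.

bIIImaj7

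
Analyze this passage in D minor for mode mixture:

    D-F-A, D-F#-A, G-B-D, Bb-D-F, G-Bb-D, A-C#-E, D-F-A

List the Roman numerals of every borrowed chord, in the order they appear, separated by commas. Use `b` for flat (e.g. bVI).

D minor has the diatonic set Dm, Edim, F, Gm, A, Bb, C (with V from harmonic minor). D–F–A = Dm, Bb–D–F = Bb, G–Bb–D = Gm and A–C#–E = A are all diatonic. D–F#–A doesn't fit — on degree 1 D minor would have Dm (i). D is the degree-1 chord of D major, so it is the borrowed I. G–B–D doesn't fit — on degree 4 D minor would have Gm (iv). G is the degree-4 chord of D major, so it is the borrowed IV.

I, IV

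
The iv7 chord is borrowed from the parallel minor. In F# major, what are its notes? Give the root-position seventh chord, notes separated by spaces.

iv7 is built on scale degree 4, which is B in both F# major and its parallel. Building the minor-seventh chord from the parallel minor on B: B–D–F#–A.

B D F# A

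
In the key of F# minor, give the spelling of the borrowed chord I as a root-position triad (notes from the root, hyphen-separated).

The root, F#, is scale degree 1 — the same note in F# minor and F# major; only the chord quality changes. Stacking thirds in F# major on F# gives F#–A#–C#.

F#-A#-C#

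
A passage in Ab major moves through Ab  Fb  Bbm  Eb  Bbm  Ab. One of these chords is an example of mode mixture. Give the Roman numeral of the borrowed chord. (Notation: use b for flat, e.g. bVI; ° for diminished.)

The diatonic triads in Ab major are Ab, Bbm, Cm, Db, Eb, Fm, Gdim. Of the given chords, Ab, Bbm and Eb are diatonic. Fb (Fb–Ab–Cb) is not: scale degree 6 in Ab major carries Fm (vi). In Ab minor the chord on that degree is Fb, so here it functions as bVI, borrowed from the parallel minor.

bVI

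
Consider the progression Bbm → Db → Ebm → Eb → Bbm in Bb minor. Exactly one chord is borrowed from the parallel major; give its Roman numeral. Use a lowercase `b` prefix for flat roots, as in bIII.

Bb minor has the diatonic set Bbm, Cdim, Db, Ebm, F, Gb, Ab (with V from harmonic minor). Bbm, Db and Ebm all belong to that set. Eb (Eb–G–Bb) doesn't fit — on degree 4 Bb minor would have Ebm (iv). Eb is the degree-4 chord of Bb major, so it is the borrowed IV.

IV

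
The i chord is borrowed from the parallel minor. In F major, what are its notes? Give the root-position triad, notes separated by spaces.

F Ab C

The root, F, is scale degree 1 — the same note in F major and F minor; only the chord quality changes. Stacking thirds in F minor on F gives F–Ab–C.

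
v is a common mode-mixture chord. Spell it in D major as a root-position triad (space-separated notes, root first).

The root, A, is scale degree 5 — the same note in D major and D minor; only the chord quality changes. In D minor the chord on A is A–C–E.

A C E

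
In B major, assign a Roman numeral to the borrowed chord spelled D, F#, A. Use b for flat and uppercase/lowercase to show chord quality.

The root D is the lowered 3rd scale degree — diatonically B major has D# there. Diatonically B major has D#m (iii) on that degree; D–F#–A is instead the major chord native to B minor, so it takes the label bIII.

bIII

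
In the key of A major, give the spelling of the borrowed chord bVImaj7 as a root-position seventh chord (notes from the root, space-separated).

bVImaj7 is built on the lowered scale degree 6. In A major degree 6 is F#; lowered it becomes F. In A minor the chord on F is F–A–C–E.

F A C E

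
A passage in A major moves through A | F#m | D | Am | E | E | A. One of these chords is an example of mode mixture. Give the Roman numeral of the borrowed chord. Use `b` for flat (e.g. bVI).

The diatonic triads in A major are A, Bm, C#m, D, E, F#m, G#dim. A, F#m, D and E all belong to that set. Am (A–C–E) doesn't fit — on degree 1 A major would have A (I). Am is the degree-1 chord of A minor, so it is the borrowed i.

i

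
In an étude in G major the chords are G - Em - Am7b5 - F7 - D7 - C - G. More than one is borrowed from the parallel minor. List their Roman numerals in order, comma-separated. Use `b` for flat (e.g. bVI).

G major has the diatonic set G, Am, Bm, C, D, Em, F#dim. Of the given chords, G, Em, D7 and C are diatonic. But Am7b5 (A–C–Eb–G) is foreign: the diatonic ii on degree 2 is Am, whereas Am7b5 comes from G minor. It is labeled iiø7. F7 (F–A–C–Eb) doesn't fit — on degree 7 G major would have F#dim (vii°). F7 is the degree-7 chord of G minor, so it is the borrowed bVII7.

iiø7, bVII7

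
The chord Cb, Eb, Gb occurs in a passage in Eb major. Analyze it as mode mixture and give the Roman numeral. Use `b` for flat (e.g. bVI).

bVI

Cb is the lowered form of scale degree 6 in Eb major (the diatonic degree 6 is C). Cb–Eb–Gb is a major chord — the form found in Eb minor, not the diatonic vi (Cm). Borrowed into Eb major it is written bVI.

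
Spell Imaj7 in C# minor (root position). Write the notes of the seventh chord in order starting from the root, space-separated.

C# E# G# B#

Imaj7 is built on scale degree 1, which is C# in both C# minor and its parallel. Building the major-seventh chord from the parallel major on C#: C#–E#–G#–B#.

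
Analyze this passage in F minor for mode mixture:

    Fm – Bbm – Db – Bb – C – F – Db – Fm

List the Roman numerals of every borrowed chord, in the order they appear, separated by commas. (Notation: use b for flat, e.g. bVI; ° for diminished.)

IV, I

In F minor (with V from harmonic minor) the diatonic chords are Fm, Gdim, Ab, Bbm, C, Db, Eb. Fm, Bbm, Db and C are all diatonic. But Bb (Bb–D–F) is foreign: the diatonic iv on degree 4 is Bbm, whereas Bb comes from F major. It is labeled IV. F (F–A–C) doesn't fit — on degree 1 F minor would have Fm (i). F is the degree-1 chord of F major, so it is the borrowed I.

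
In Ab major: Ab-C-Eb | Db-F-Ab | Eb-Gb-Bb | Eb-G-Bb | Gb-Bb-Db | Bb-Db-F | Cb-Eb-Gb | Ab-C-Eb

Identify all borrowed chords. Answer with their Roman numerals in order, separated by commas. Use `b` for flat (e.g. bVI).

In Ab major the diatonic chords are Ab, Bbm, Cm, Db, Eb, Fm, Gdim. Of the given chords, Ab–C–Eb = Ab, Db–F–Ab = Db, Eb–G–Bb = Eb and Bb–Db–F = Bbm are diatonic. Eb–Gb–Bb doesn't fit — on degree 5 Ab major would have Eb (V). Ebm is the degree-5 chord of Ab minor, so it is the borrowed v. Gb–Bb–Db is not: scale degree 7 in Ab major carries Gdim (vii°). In Ab minor the chord on that degree is Gb, so here it functions as bVII, borrowed from the parallel minor. Cb–Eb–Gb doesn't fit — on degree 3 Ab major would have Cm (iii). Cb is the degree-3 chord of Ab minor, so it is the borrowed bIII.

v, bVII, bIII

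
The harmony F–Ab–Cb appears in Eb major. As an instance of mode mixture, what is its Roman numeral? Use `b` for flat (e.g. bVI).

F is scale degree 2 in Eb major. The diatonic chord on degree 2 would be Fm (ii), but F–Ab–Cb is the diminished chord from Eb minor. As a borrowed chord it is labeled ii°.

ii°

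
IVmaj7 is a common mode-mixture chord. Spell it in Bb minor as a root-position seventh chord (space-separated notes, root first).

Eb G Bb D

The root, Eb, is scale degree 4 — the same note in Bb minor and Bb major; only the chord quality changes. Building the major-seventh chord from the parallel major on Eb: Eb–G–Bb–D.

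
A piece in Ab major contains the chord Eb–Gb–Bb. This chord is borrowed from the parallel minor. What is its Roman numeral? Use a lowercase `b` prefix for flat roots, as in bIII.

Eb is scale degree 5 in Ab major. Diatonically Ab major has Eb (V) on that degree; Eb–Gb–Bb is instead the minor chord native to Ab minor, so it takes the label v.

v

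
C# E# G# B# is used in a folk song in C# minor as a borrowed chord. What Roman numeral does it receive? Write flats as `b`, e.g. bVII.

C# is scale degree 1 in C# minor. C#–E#–G#–B# is a major-seventh chord — the form found in C# major, not the diatonic i (C#m). Borrowed into C# minor it is written Imaj7.

Imaj7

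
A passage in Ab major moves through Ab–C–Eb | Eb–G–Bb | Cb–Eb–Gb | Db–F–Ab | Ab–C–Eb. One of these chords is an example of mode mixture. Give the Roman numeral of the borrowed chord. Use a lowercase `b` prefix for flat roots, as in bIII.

Ab major has the diatonic set Ab, Bbm, Cm, Db, Eb, Fm, Gdim. Ab–C–Eb = Ab, Eb–G–Bb = Eb and Db–F–Ab = Db all belong to that set. Cb–Eb–Gb is not: scale degree 3 in Ab major carries Cm (iii). In Ab minor the chord on that degree is Cb, so here it functions as bIII, borrowed from the parallel minor.

bIII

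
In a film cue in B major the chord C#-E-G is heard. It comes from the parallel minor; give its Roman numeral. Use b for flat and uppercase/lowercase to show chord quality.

ii°

C# is scale degree 2 in B major. C#–E–G is a diminished chord — the form found in B minor, not the diatonic ii (C#m). Borrowed into B major it is written ii°.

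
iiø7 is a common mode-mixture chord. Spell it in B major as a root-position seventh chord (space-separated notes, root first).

C# E G B

The root, C#, is scale degree 2 — the same note in B major and B minor; only the chord quality changes. Building the half-diminished-seventh chord from the parallel minor on C#: C#–E–G–B.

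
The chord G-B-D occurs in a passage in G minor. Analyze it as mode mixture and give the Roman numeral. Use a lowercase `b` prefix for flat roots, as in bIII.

I

G is scale degree 1 in G minor. The diatonic chord on degree 1 would be Gm (i), but G–B–D is the major chord from G major. As a borrowed chord it is labeled I.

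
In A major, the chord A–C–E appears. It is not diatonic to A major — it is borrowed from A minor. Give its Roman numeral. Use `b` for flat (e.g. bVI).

The root A is the diatonic 1st degree of A major; the borrowing shows in the chord quality. The diatonic chord on degree 1 would be A (I), but A–C–E is the minor chord from A minor. As a borrowed chord it is labeled i.

i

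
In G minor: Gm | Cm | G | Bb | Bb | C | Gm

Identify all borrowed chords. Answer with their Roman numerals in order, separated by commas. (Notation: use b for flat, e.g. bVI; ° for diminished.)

In G minor (with V from harmonic minor) the diatonic chords are Gm, Adim, Bb, Cm, D, Eb, F. Gm, Cm and Bb all belong to that set. But G (G–B–D) is foreign: the diatonic i on degree 1 is Gm, whereas G comes from G major. It is labeled I. C (C–E–G) doesn't fit — on degree 4 G minor would have Cm (iv). C is the degree-4 chord of G major, so it is the borrowed IV.

I, IV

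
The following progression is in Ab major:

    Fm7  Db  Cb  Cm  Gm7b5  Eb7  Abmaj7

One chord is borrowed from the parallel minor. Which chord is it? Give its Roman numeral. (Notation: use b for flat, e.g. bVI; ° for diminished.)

bIII

In Ab major the diatonic chords are Ab, Bbm, Cm, Db, Eb, Fm, Gdim. Of the given chords, Fm7, Db, Cm, Gm7b5, Eb7 and Abmaj7 are diatonic. Cb (Cb–Eb–Gb) doesn't fit — on degree 3 Ab major would have Cm (iii). Cb is the degree-3 chord of Ab minor, so it is the borrowed bIII.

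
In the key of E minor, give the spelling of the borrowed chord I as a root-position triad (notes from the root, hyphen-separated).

E-G#-B

I is built on scale degree 1, which is E in both E minor and its parallel. In E major the chord on E is E–G#–B.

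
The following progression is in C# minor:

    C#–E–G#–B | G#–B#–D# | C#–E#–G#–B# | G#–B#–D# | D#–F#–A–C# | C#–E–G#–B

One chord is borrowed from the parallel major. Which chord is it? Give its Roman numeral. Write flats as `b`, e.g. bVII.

Imaj7

C# minor has the diatonic set C#m, D#dim, E, F#m, G#, A, B (with V from harmonic minor). C#–E–G#–B = C#m7, G#–B#–D# = G# and D#–F#–A–C# = D#m7b5 all belong to that set. C#–E#–G#–B# is not: scale degree 1 in C# minor carries C#m (i). In C# major the chord on that degree is C#maj7, so here it functions as Imaj7, borrowed from the parallel major.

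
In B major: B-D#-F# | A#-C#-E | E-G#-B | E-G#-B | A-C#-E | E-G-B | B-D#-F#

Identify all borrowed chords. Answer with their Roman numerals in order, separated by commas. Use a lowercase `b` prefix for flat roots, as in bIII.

bVII, iv

In B major the diatonic chords are B, C#m, D#m, E, F#, G#m, A#dim. B–D#–F# = B, A#–C#–E = A#dim and E–G#–B = E all belong to that set. But A–C#–E is foreign: the diatonic vii° on degree 7 is A#dim, whereas A comes from B minor. It is labeled bVII. But E–G–B is foreign: the diatonic IV on degree 4 is E, whereas Em comes from B minor. It is labeled iv.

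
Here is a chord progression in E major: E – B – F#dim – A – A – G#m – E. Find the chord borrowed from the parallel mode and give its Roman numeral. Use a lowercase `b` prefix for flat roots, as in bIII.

E major has the diatonic set E, F#m, G#m, A, B, C#m, D#dim. Of the given chords, E, B, A and G#m are diatonic. But F#dim (F#–A–C) is foreign: the diatonic ii on degree 2 is F#m, whereas F#dim comes from E minor. It is labeled ii°.

ii°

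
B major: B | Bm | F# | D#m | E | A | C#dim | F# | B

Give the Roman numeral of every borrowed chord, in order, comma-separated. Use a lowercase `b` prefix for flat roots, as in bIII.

The diatonic triads in B major are B, C#m, D#m, E, F#, G#m, A#dim. B, F#, D#m and E are all diatonic. Bm (B–D–F#) doesn't fit — on degree 1 B major would have B (I). Bm is the degree-1 chord of B minor, so it is the borrowed i. But A (A–C#–E) is foreign: the diatonic vii° on degree 7 is A#dim, whereas A comes from B minor. It is labeled bVII. C#dim (C#–E–G) doesn't fit — on degree 2 B major would have C#m (ii). C#dim is the degree-2 chord of B minor, so it is the borrowed ii°.

i, bVII, ii°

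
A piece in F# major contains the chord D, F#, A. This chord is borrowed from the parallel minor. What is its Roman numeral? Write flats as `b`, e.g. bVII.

bVI

The root D is the lowered 6th scale degree — diatonically F# major has D# there. The diatonic chord on degree 6 would be D#m (vi), but D–F#–A is the major chord from F# minor. As a borrowed chord it is labeled bVI.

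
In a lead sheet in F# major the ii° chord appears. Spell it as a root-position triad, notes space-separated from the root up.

The root, G#, is scale degree 2 — the same note in F# major and F# minor; only the chord quality changes. Stacking thirds in F# minor on G# gives G#–B–D.

G# B D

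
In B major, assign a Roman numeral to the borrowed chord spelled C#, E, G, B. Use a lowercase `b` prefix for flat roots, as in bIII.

The root C# is the diatonic 2nd degree of B major; the borrowing shows in the chord quality. Diatonically B major has C#m (ii) on that degree; C#–E–G–B is instead the half-diminished-seventh chord native to B minor, so it takes the label iiø7.

iiø7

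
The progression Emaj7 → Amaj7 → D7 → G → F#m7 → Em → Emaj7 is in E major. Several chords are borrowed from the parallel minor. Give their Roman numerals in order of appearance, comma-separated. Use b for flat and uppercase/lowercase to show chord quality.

In E major the diatonic chords are E, F#m, G#m, A, B, C#m, D#dim. Emaj7, Amaj7 and F#m7 are all diatonic. D7 (D–F#–A–C) is not: scale degree 7 in E major carries D#dim (vii°). In E minor the chord on that degree is D7, so here it functions as bVII7, borrowed from the parallel minor. But G (G–B–D) is foreign: the diatonic iii on degree 3 is G#m, whereas G comes from E minor. It is labeled bIII. Em (E–G–B) is not: scale degree 1 in E major carries E (I). In E minor the chord on that degree is Em, so here it functions as i, borrowed from the parallel minor.

bVII7, bIII, i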